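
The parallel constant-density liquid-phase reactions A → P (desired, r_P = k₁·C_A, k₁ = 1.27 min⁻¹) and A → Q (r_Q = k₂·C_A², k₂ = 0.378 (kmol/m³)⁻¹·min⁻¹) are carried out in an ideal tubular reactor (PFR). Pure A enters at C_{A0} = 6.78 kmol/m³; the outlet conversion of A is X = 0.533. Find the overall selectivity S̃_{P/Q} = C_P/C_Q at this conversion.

C_A = C_{A0}(1−X) = 3.166 kmol/m³.
Along a PFR/batch, dC_P/dC_A = −r_P/(r_P+r_Q) = −k₁/(k₁+k₂·C_A).
Integrating from C_{A0} to C_A: C_P = (1.27/0.378)·ln[(1.27+0.378·6.78)/(1.27+0.378·3.17)] = 3.360·ln(3.833/2.467) = 1.481 kmol/m³.
C_Q = (C_{A0}−C_A)−C_P = 2.133 kmol/m³; S̃_{P/Q} = 1.481/2.133 = 0.694.

0.694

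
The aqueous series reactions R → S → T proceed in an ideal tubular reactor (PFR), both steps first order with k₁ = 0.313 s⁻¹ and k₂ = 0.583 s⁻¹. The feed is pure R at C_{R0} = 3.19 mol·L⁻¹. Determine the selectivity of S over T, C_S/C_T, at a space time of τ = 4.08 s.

0.427

The intermediate concentration in a first-order A→B→C sequence is C_S = k₁C_{R0}(e^(−k₁τ) − e^(−k₂τ))/(k₂−k₁).
e^(−k₁τ) = e^(−0.313×4.08) = e^(−1.277) = 0.2789; e^(−k₂τ) = e^(−2.379) = 0.09268.
C_S = 0.313×3.19/(0.583−0.313) × (0.2789−0.09268) = 3.698×0.1862 = 0.6885 mol·L⁻¹.
C_R = C_{R0}e^(−k₁τ) = 0.8896 mol·L⁻¹, so C_T = C_{R0}−C_R−C_S = 1.612 mol·L⁻¹; C_S/C_T = 0.427.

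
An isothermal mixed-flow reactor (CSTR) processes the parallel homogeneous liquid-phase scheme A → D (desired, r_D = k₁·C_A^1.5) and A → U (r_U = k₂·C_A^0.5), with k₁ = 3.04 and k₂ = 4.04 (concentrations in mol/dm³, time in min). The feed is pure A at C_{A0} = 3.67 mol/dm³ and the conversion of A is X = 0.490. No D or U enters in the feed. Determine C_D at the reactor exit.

1.05 mol/dm³

Exit C_A = C_{A0}(1−X) = 3.67×0.510 = 1.872 mol/dm³.
Rates in a CSTR are evaluated at the outlet concentration: r_D = 3.04×1.872^1.5 = 7.784, r_U = 4.04×1.872^0.5 = 5.527.
Fraction of consumed A going to D: r_D/(r_D+r_U) = 0.5848.
C_D = 0.5848·C_{A0}·X = 0.5848×3.67×0.490 = 1.05 mol/dm³.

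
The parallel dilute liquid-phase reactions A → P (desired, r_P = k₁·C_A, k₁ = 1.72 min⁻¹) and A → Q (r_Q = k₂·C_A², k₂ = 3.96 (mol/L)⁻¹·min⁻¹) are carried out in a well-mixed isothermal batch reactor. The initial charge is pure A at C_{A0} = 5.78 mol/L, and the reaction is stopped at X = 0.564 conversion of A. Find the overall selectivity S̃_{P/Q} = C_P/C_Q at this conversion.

0.110

C_A = C_{A0}(1−X) = 2.520 mol/L.
Along a PFR/batch, dC_P/dC_A = −r_P/(r_P+r_Q) = −k₁/(k₁+k₂·C_A).
Integrating from C_{A0} to C_A: C_P = (1.72/3.96)·ln[(1.72+3.96·5.78)/(1.72+3.96·2.52)] = 0.4343·ln(24.61/11.70) = 0.3230 mol/L.
C_Q = (C_{A0}−C_A)−C_P = 2.937 mol/L; S̃_{P/Q} = 0.3230/2.937 = 0.110.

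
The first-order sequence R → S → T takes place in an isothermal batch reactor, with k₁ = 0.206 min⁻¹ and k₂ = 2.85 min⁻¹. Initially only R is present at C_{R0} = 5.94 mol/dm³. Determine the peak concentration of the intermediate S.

At the optimum, C_{S,max}/C_{R0} = (k₁/k₂)^[k₂/(k₂−k₁)].
= (0.206/2.85)^(2.85/(2.85−0.206)) = (0.07228)^(1.078) = 0.05890.
C_{S,max} = 0.05890×5.94 = 0.350 mol/dm³.

0.350 mol/dm³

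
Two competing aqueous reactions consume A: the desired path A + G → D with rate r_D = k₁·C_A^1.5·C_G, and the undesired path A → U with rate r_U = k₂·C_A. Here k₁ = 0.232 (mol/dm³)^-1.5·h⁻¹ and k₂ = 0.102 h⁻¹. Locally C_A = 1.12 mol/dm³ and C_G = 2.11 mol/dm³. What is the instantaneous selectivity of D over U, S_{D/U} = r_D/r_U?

S_{D/U} = r_D/r_U = (k₁·C_A^1.5·C_G)/(k₂·C_A) = (k₁/k₂)·C_A^0.5·C_G.
= (0.232×1.120^1.5×2.110) / (0.102×1.120) = 0.5802/0.1142 = 5.08.
Since the desired path is higher order in A, keeping C_A high (PFR or concentrated feed) favours D.

5.08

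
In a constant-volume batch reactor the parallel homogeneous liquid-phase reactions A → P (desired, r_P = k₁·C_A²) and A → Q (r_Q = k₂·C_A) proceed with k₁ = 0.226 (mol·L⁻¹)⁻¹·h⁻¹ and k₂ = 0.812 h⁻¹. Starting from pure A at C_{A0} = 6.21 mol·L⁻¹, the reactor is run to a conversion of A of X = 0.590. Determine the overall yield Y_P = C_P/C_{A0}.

C_A = C_{A0}(1−X) = 2.546 mol·L⁻¹.
Along a PFR/batch, dC_Q/dC_A = −r_Q/(r_P+r_Q) = −k₂/(k₂+k₁·C_A).
Integrating from C_{A0} to C_A: C_Q = (0.812/0.226)·ln[(0.812+0.226·6.21)/(0.812+0.226·2.55)] = 3.593·ln(2.215/1.387) = 1.682 mol·L⁻¹.
Then C_P = (C_{A0}−C_A) − C_Q = 3.664 − 1.682 = 1.982 mol·L⁻¹.
Y_P = C_P/C_{A0} = 1.982/6.21 = 0.319.

0.319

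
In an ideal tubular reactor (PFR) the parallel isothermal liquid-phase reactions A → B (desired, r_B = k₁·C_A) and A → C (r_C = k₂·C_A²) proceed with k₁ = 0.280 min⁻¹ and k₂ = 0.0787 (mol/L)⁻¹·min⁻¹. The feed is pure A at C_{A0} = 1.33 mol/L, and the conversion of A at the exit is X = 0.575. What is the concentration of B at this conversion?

C_A = C_{A0}(1−X) = 0.5653 mol/L.
Along a PFR/batch, dC_B/dC_A = −r_B/(r_B+r_C) = −k₁/(k₁+k₂·C_A).
Integrating from C_{A0} to C_A: C_B = (0.280/0.0787)·ln[(0.280+0.0787·1.33)/(0.280+0.0787·0.565)] = 3.558·ln(0.3847/0.3245) = 0.6054 mol/L.

0.605 mol/L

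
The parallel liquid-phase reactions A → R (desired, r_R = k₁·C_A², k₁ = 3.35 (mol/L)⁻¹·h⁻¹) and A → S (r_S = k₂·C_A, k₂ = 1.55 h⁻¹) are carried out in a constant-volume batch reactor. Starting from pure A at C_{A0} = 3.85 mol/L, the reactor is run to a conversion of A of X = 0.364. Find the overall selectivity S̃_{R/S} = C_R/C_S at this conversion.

6.71

C_A = C_{A0}(1−X) = 2.449 mol/L.
Along a PFR/batch, dC_S/dC_A = −r_S/(r_R+r_S) = −k₂/(k₂+k₁·C_A).
Integrating from C_{A0} to C_A: C_S = (1.55/3.35)·ln[(1.55+3.35·3.85)/(1.55+3.35·2.45)] = 0.4627·ln(14.45/9.753) = 0.1818 mol/L.
Then C_R = (C_{A0}−C_A) − C_S = 1.401 − 0.1818 = 1.220 mol/L.
S̃_{R/S} = C_R/C_S = 1.220/0.1818 = 6.71.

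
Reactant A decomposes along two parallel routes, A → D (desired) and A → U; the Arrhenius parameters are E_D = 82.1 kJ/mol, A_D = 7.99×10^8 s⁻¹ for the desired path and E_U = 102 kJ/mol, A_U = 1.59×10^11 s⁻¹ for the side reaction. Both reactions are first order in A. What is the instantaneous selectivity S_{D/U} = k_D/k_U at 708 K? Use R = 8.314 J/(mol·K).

With equal orders, S_{D/U} = k_D/k_U = (A_D/A_U)·exp[(E_U−E_D)/(RT)].
(E_U−E_D)/(RT) = (102−82.1)×10³/(8.314×708) = 19900/5886 = 3.381.
k_D/k_U = (7.99×10^8/1.59×10^11)·exp(3.381) = 0.005025 × 29.39 = 0.148.

0.148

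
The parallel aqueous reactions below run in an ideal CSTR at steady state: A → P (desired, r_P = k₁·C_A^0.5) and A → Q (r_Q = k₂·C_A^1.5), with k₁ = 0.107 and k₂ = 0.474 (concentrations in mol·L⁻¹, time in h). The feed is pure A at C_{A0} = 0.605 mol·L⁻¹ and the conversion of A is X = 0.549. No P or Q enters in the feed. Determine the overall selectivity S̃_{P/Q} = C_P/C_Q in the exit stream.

0.827

Exit C_A = C_{A0}(1−X) = 0.605×0.451 = 0.2729 mol·L⁻¹.
In a CSTR the entire volume is at exit conditions, so r_P = 0.107×0.2729^0.5 = 0.05589 and r_Q = 0.474×0.2729^1.5 = 0.06756.
Overall selectivity = C_P/C_Q = r_Pτ/(r_Qτ) = r_P/r_Q = 0.827.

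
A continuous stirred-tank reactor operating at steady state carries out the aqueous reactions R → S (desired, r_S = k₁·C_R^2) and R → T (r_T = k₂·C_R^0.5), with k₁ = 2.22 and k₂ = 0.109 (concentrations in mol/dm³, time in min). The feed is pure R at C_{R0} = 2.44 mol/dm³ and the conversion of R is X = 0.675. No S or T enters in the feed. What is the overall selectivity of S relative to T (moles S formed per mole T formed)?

14.4

Exit C_R = C_{R0}(1−X) = 2.44×0.325 = 0.7930 mol/dm³.
In a CSTR the entire volume is at exit conditions, so r_S = 2.22×0.7930^2 = 1.396 and r_T = 0.109×0.7930^0.5 = 0.09707.
Overall selectivity = C_S/C_T = r_Sτ/(r_Tτ) = r_S/r_T = 14.4.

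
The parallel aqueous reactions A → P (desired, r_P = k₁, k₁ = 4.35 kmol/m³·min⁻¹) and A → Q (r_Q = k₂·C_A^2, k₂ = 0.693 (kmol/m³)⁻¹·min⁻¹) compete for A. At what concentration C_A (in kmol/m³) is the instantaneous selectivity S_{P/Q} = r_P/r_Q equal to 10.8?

S_{P/Q} = (k₁/k₂)·C_A^-2 ⇒ C_A = (S·k₂/k₁)^(-0.5).
= (10.8×0.693/4.35)^(-0.5) = (1.721)^(-0.5) = 0.762 kmol/m³.

0.762 kmol/m³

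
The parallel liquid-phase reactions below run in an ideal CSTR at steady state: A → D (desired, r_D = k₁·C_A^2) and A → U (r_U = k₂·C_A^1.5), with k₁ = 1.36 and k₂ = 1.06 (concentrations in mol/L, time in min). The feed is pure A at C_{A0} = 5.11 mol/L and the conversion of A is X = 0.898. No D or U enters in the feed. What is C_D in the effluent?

2.21 mol/L

Exit C_A = C_{A0}(1−X) = 5.11×0.102 = 0.5212 mol/L.
A CSTR operates uniformly at the exit composition, giving r_D = 0.3695 and r_U = 0.3989 (each k·C_A^n at C_A = 0.5212).
Fraction of consumed A going to D: r_D/(r_D+r_U) = 0.4809.
C_D = 0.4809·C_{A0}·X = 0.4809×5.11×0.898 = 2.21 mol/L.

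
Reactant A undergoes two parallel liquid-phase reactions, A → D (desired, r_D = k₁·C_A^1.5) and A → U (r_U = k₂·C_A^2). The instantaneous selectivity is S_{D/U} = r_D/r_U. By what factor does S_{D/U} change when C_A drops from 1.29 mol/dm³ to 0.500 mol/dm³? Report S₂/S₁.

1.61

S_{D/U} = (k₁/k₂)·C_A^-0.5, so S₂/S₁ = (C_{A,2}/C_{A,1})^-0.5.
= (0.500/1.29)^(-0.5) = (0.3876)^(-0.5) = 1.61.
Selectivity toward D rises as C_A falls — low-concentration operation is favoured.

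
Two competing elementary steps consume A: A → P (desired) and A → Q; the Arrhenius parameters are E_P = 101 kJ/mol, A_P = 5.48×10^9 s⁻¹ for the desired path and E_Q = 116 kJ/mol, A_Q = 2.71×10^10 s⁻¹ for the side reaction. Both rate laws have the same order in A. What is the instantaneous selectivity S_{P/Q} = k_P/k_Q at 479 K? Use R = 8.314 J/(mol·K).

8.74

Since both paths have the same order in A, the concentration cancels and S_{P/Q} = k_P/k_Q = (A_P/A_Q)·exp[(E_Q−E_P)/(RT)].
(E_Q−E_P)/(RT) = (116−101)×10³/(8.314×479) = 15000/3982 = 3.767.
k_P/k_Q = (5.48×10^9/2.71×10^10)·exp(3.767) = 0.2022 × 43.23 = 8.74.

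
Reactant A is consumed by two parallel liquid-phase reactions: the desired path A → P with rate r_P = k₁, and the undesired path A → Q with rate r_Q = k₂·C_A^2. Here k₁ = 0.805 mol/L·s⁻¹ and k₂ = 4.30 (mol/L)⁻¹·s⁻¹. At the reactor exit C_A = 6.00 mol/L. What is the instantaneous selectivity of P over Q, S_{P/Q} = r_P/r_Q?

S_{P/Q} = r_P/r_Q = (k₁)/(k₂·C_A^2) = (k₁/k₂)·C_A^-2.
= (0.805) / (4.30×6.000^2) = 0.8050/154.8 = 0.00520.
The undesired path is higher order in A, so low C_A (CSTR or dilute feed) favours P.

0.00520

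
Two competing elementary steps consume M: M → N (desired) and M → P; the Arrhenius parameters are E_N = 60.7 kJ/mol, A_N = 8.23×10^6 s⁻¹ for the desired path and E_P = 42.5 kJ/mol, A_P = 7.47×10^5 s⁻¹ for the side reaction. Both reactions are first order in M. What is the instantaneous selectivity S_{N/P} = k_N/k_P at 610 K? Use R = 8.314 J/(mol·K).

k_N/k_P = (A_N/A_P)·exp[−(E_N−E_P)/(RT)] = (A_N/A_P)·exp[(E_P−E_N)/(RT)].
(E_P−E_N)/(RT) = (42.5−60.7)×10³/(8.314×610) = -18200/5072 = -3.589.
k_N/k_P = (8.23×10^6/7.47×10^5)·exp(-3.589) = 11.02 × 0.02764 = 0.304.

0.304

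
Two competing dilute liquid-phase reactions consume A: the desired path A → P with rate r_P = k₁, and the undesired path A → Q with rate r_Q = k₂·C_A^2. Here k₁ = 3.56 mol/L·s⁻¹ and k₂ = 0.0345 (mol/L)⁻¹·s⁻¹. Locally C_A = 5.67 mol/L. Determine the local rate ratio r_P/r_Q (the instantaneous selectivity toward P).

3.21

S_{P/Q} = r_P/r_Q = (k₁)/(k₂·C_A^2) = (k₁/k₂)·C_A^-2.
= (3.56) / (0.0345×5.670^2) = 3.560/1.109 = 3.21.
The undesired path is higher order in A, so low C_A (CSTR or dilute feed) favours P.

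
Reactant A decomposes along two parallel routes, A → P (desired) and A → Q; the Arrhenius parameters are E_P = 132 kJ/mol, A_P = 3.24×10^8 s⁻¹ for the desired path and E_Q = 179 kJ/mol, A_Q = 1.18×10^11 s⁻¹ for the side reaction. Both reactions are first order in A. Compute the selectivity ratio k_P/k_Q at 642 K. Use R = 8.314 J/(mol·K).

Since both paths have the same order in A, the concentration cancels and S_{P/Q} = k_P/k_Q = (A_P/A_Q)·exp[(E_Q−E_P)/(RT)].
(E_Q−E_P)/(RT) = (179−132)×10³/(8.314×642) = 47000/5338 = 8.805.
k_P/k_Q = (3.24×10^8/1.18×10^11)·exp(8.805) = 0.002746 × 6671 = 18.3.
Since E_P < E_Q, lowering the temperature improves selectivity toward P.

18.3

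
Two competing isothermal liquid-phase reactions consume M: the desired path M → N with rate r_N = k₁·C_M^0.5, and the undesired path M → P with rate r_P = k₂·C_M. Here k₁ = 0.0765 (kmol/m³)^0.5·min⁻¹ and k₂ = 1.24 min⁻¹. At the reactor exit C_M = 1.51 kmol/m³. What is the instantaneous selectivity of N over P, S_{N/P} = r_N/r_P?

S_{N/P} = r_N/r_P = (k₁·C_M^0.5)/(k₂·C_M) = (k₁/k₂)·C_M^-0.5.
= (0.0765×1.510^0.5) / (1.24×1.510) = 0.09400/1.872 = 0.0502.
The undesired path is higher order in M, so low C_M (CSTR or dilute feed) favours N.

0.0502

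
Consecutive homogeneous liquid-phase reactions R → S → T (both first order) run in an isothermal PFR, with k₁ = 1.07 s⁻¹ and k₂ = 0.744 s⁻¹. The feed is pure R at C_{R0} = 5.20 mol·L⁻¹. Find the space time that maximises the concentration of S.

Setting dC_S/dτ = 0 gives τ_opt = ln(k₂/k₁)/(k₂−k₁).
= ln(0.744/1.07)/(0.744−1.07) = ln(0.6953)/-0.3260 = -0.3634/-0.3260 = 1.11 s.

1.11 s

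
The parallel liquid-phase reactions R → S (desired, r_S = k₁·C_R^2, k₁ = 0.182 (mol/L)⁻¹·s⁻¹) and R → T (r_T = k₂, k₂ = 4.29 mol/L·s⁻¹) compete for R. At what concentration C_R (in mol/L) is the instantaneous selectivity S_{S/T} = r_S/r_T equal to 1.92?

S_{S/T} = (k₁/k₂)·C_R^2 ⇒ C_R = (S·k₂/k₁)^(0.5).
= (1.92×4.29/0.182)^(0.5) = (45.26)^(0.5) = 6.73 mol/L.

6.73 mol/L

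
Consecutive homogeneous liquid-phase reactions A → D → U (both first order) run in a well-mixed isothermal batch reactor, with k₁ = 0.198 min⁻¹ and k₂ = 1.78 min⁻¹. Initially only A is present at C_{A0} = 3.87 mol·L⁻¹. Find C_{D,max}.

For a first-order series the maximum intermediate yield is C_{D,max}/C_{A0} = (k₁/k₂)^[k₂/(k₂−k₁)].
= (0.198/1.78)^(1.78/(1.78−0.198)) = (0.1112)^(1.125) = 0.08450.
C_{D,max} = 0.08450×3.87 = 0.327 mol·L⁻¹.

0.327 mol·L⁻¹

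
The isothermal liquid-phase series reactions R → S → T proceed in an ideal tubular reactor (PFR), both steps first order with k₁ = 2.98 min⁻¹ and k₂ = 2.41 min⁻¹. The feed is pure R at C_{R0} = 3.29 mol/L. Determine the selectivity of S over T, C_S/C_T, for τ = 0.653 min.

The intermediate concentration in a first-order A→B→C sequence is C_S = k₁C_{R0}(e^(−k₁τ) − e^(−k₂τ))/(k₂−k₁).
e^(−k₁τ) = e^(−2.98×0.653) = e^(−1.946) = 0.1429; e^(−k₂τ) = e^(−1.574) = 0.2073.
C_S = 2.98×3.29/(2.41−2.98) × (0.1429−0.2073) = (-17.20)×(-0.06442) = 1.108 mol/L.
C_R = C_{R0}e^(−k₁τ) = 0.4700 mol/L, so C_T = C_{R0}−C_R−C_S = 1.712 mol/L; C_S/C_T = 0.647.

0.647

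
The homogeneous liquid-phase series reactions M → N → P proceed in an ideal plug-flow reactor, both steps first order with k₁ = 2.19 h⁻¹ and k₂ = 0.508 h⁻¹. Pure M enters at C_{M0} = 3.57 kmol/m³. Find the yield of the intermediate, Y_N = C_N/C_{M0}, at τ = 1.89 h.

0.478

For first-order series with pure M initially, C_N(τ) = k₁C_{M0}/(k₂−k₁)·(e^(−k₁τ) − e^(−k₂τ)).
e^(−k₁τ) = e^(−2.19×1.89) = e^(−4.139) = 0.01594; e^(−k₂τ) = e^(−0.9601) = 0.3828.
C_N = 2.19×3.57/(0.508−2.19) × (0.01594−0.3828) = (-4.648)×(-0.3669) = 1.705 kmol/m³.
Y_N = C_N/C_{M0} = 1.705/3.57 = 0.478.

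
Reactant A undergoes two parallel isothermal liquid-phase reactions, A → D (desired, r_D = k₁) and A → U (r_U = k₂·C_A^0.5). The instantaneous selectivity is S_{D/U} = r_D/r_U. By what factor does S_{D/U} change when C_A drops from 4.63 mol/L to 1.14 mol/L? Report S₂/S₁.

S_{D/U} = (k₁/k₂)·C_A^-0.5, so S₂/S₁ = (C_{A,2}/C_{A,1})^-0.5.
= (1.14/4.63)^(-0.5) = (0.2462)^(-0.5) = 2.02.

2.02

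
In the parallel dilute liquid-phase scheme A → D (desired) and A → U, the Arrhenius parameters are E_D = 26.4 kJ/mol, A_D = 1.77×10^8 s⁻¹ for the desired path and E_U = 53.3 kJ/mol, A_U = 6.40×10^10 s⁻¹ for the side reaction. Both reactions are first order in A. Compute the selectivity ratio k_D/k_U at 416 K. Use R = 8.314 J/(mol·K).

6.60

Since both paths have the same order in A, the concentration cancels and S_{D/U} = k_D/k_U = (A_D/A_U)·exp[(E_U−E_D)/(RT)].
(E_U−E_D)/(RT) = (53.3−26.4)×10³/(8.314×416) = 26900/3459 = 7.778.
k_D/k_U = (1.77×10^8/6.40×10^10)·exp(7.778) = 0.002766 × 2387 = 6.60.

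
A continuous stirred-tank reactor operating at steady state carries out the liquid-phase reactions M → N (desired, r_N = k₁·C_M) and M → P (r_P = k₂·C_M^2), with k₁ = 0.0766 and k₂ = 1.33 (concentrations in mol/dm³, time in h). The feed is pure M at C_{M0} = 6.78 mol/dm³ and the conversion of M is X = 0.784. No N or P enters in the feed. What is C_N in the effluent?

Exit C_M = C_{M0}(1−X) = 6.78×0.216 = 1.464 mol/dm³.
In a CSTR the entire volume is at exit conditions, so r_N = 0.0766×1.464 = 0.1122 and r_P = 1.33×1.464^2 = 2.852.
Fraction of consumed M going to N: r_N/(r_N+r_P) = 0.03784.
C_N = 0.03784·C_{M0}·X = 0.03784×6.78×0.784 = 0.201 mol/dm³.

0.201 mol/dm³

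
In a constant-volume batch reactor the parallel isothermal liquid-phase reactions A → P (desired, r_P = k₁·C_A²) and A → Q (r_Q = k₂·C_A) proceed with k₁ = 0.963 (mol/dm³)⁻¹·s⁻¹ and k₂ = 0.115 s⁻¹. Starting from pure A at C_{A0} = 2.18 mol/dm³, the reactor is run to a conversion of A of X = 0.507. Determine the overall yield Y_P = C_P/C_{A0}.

0.471

C_A = C_{A0}(1−X) = 1.075 mol/dm³.
Along a PFR/batch, dC_Q/dC_A = −r_Q/(r_P+r_Q) = −k₂/(k₂+k₁·C_A).
Integrating from C_{A0} to C_A: C_Q = (0.115/0.963)·ln[(0.115+0.963·2.18)/(0.115+0.963·1.07)] = 0.1194·ln(2.214/1.150) = 0.07824 mol/dm³.
Then C_P = (C_{A0}−C_A) − C_Q = 1.105 − 0.07824 = 1.027 mol/dm³.
Y_P = C_P/C_{A0} = 1.027/2.18 = 0.471.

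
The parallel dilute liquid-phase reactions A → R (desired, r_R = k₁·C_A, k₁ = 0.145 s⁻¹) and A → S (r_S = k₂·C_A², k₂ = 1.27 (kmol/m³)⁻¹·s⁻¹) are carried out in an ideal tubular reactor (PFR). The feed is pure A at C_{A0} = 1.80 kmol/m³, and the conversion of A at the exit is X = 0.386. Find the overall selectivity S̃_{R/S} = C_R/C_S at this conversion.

C_A = C_{A0}(1−X) = 1.105 kmol/m³.
Along a PFR/batch, dC_R/dC_A = −r_R/(r_R+r_S) = −k₁/(k₁+k₂·C_A).
Integrating from C_{A0} to C_A: C_R = (0.145/1.27)·ln[(0.145+1.27·1.80)/(0.145+1.27·1.11)] = 0.1142·ln(2.431/1.549) = 0.05149 kmol/m³.
C_S = (C_{A0}−C_A)−C_R = 0.6433 kmol/m³; S̃_{R/S} = 0.05149/0.6433 = 0.0800.

0.0800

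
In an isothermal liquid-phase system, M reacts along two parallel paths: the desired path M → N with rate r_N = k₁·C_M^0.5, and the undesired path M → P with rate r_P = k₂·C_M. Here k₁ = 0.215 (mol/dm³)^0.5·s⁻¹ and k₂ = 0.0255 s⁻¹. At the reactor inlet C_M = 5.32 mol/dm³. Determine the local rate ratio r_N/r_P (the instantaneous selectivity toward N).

S_{N/P} = r_N/r_P = (k₁·C_M^0.5)/(k₂·C_M) = (k₁/k₂)·C_M^-0.5.
= (0.215×5.320^0.5) / (0.0255×5.320) = 0.4959/0.1357 = 3.66.

3.66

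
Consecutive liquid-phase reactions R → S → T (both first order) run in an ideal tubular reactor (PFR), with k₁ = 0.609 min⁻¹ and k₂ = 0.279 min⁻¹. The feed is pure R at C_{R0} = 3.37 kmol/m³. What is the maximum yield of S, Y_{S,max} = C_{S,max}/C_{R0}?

0.517

Evaluating C_S at τ_opt = ln(k₂/k₁)/(k₂−k₁) gives C_{S,max}/C_{R0} = (k₁/k₂)^[k₂/(k₂−k₁)].
= (0.609/0.279)^(0.279/(0.279−0.609)) = (2.183)^(-0.8455) = 0.5169.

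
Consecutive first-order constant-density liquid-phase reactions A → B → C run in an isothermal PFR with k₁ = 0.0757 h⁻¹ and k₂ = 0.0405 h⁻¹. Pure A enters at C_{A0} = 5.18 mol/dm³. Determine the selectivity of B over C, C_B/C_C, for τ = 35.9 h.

0.629

The intermediate concentration in a first-order A→B→C sequence is C_B = k₁C_{A0}(e^(−k₁τ) − e^(−k₂τ))/(k₂−k₁).
e^(−k₁τ) = e^(−0.0757×35.9) = e^(−2.718) = 0.06603; e^(−k₂τ) = e^(−1.454) = 0.2336.
C_B = 0.0757×5.18/(0.0405−0.0757) × (0.06603−0.2336) = (-11.14)×(-0.1676) = 1.867 mol/dm³.
C_A = C_{A0}e^(−k₁τ) = 0.3420 mol/dm³, so C_C = C_{A0}−C_A−C_B = 2.971 mol/dm³; C_B/C_C = 0.629.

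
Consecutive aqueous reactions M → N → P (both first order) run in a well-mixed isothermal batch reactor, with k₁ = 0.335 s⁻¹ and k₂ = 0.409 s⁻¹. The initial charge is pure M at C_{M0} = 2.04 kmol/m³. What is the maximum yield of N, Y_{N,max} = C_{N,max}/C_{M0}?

0.332

At the optimum, C_{N,max}/C_{M0} = (k₁/k₂)^[k₂/(k₂−k₁)].
= (0.335/0.409)^(0.409/(0.409−0.335)) = (0.8191)^(5.527) = 0.3318.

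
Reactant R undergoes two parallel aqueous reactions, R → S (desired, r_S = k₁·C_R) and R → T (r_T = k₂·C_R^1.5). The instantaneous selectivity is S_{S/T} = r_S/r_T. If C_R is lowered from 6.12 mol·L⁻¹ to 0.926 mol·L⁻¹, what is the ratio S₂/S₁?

S_{S/T} = (k₁/k₂)·C_R^-0.5, so S₂/S₁ = (C_{R,2}/C_{R,1})^-0.5.
= (0.926/6.12)^(-0.5) = (0.1513)^(-0.5) = 2.57.

2.57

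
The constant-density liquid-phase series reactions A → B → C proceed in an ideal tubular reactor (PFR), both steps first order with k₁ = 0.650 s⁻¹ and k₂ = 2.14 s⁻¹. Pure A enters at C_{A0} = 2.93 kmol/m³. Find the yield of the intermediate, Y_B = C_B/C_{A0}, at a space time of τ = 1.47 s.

0.149

The intermediate concentration in a first-order A→B→C sequence is C_B = k₁C_{A0}(e^(−k₁τ) − e^(−k₂τ))/(k₂−k₁).
e^(−k₁τ) = e^(−0.650×1.47) = e^(−0.9555) = 0.3846; e^(−k₂τ) = e^(−3.146) = 0.04303.
C_B = 0.650×2.93/(2.14−0.650) × (0.3846−0.04303) = 1.278×0.3416 = 0.4366 kmol/m³.
Y_B = C_B/C_{A0} = 0.4366/2.93 = 0.149.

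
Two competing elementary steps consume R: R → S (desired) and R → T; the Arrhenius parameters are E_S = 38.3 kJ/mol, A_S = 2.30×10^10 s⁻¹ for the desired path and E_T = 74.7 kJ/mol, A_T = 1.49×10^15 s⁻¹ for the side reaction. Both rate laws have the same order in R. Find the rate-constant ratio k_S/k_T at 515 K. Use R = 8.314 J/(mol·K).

With equal orders, S_{S/T} = k_S/k_T = (A_S/A_T)·exp[(E_T−E_S)/(RT)].
(E_T−E_S)/(RT) = (74.7−38.3)×10³/(8.314×515) = 36400/4282 = 8.501.
k_S/k_T = (2.30×10^10/1.49×10^15)·exp(8.501) = 1.544×10^-5 × 4921 = 0.0760.
Since E_S < E_T, lowering the temperature improves selectivity toward S.

0.0760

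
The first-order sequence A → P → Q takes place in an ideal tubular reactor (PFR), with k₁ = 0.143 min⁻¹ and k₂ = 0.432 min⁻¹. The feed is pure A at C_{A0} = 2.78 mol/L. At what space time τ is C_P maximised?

3.83 min

The intermediate peaks when r₁ = r₂, i.e. k₁e^(−k₁τ) = k₂e^(−k₂τ), giving τ_opt = ln(k₂/k₁)/(k₂−k₁).
= ln(0.432/0.143)/(0.432−0.143) = ln(3.021)/0.2890 = 1.106/0.2890 = 3.83 min.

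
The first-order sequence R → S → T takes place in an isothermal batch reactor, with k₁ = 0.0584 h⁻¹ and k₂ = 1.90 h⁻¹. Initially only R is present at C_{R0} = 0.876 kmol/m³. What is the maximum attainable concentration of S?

0.0241 kmol/m³

For a first-order series the maximum intermediate yield is C_{S,max}/C_{R0} = (k₁/k₂)^[k₂/(k₂−k₁)].
= (0.0584/1.90)^(1.90/(1.90−0.0584)) = (0.03074)^(1.032) = 0.02752.
C_{S,max} = 0.02752×0.876 = 0.0241 kmol/m³.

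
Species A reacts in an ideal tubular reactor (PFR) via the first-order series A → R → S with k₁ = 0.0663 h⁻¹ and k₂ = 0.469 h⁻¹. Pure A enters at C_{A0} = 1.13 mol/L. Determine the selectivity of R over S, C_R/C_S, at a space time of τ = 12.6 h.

For first-order series with pure A initially, C_R(τ) = k₁C_{A0}/(k₂−k₁)·(e^(−k₁τ) − e^(−k₂τ)).
e^(−k₁τ) = e^(−0.0663×12.6) = e^(−0.8354) = 0.4337; e^(−k₂τ) = e^(−5.909) = 0.002714.
C_R = 0.0663×1.13/(0.469−0.0663) × (0.4337−0.002714) = 0.1860×0.4310 = 0.08018 mol/L.
C_A = C_{A0}e^(−k₁τ) = 0.4901 mol/L, so C_S = C_{A0}−C_A−C_R = 0.5597 mol/L; C_R/C_S = 0.143.

0.143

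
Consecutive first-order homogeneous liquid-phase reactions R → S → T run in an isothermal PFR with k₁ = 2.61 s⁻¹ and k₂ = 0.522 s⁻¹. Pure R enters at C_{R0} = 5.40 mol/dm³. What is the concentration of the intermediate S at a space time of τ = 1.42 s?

3.05 mol/dm³

The intermediate concentration in a first-order A→B→C sequence is C_S = k₁C_{R0}(e^(−k₁τ) − e^(−k₂τ))/(k₂−k₁).
e^(−k₁τ) = e^(−2.61×1.42) = e^(−3.706) = 0.02457; e^(−k₂τ) = e^(−0.7412) = 0.4765.
C_S = 2.61×5.40/(0.522−2.61) × (0.02457−0.4765) = (-6.750)×(-0.4520) = 3.051 mol/dm³.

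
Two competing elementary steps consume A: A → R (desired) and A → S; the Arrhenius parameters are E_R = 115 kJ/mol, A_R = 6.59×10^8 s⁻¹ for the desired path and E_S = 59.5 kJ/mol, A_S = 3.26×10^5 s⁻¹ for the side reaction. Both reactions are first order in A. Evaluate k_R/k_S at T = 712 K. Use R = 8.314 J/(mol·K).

0.171

Since both paths have the same order in A, the concentration cancels and S_{R/S} = k_R/k_S = (A_R/A_S)·exp[(E_S−E_R)/(RT)].
(E_S−E_R)/(RT) = (59.5−115)×10³/(8.314×712) = -55500/5920 = -9.376.
k_R/k_S = (6.59×10^8/3.26×10^5)·exp(-9.376) = 2021 × 8.476×10^-5 = 0.171.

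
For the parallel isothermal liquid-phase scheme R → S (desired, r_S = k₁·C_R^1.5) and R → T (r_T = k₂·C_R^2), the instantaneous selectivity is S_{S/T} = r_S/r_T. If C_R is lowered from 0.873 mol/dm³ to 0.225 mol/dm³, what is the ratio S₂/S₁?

1.97

S_{S/T} = (k₁/k₂)·C_R^-0.5, so S₂/S₁ = (C_{R,2}/C_{R,1})^-0.5.
= (0.225/0.873)^(-0.5) = (0.2577)^(-0.5) = 1.97.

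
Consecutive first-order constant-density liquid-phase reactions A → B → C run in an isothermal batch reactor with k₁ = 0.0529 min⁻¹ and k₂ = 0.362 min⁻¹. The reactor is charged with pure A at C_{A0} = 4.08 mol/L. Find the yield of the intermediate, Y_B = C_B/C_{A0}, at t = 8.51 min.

0.101

For first-order series with pure A initially, C_B(t) = k₁C_{A0}/(k₂−k₁)·(e^(−k₁t) − e^(−k₂t)).
e^(−k₁t) = e^(−0.0529×8.51) = e^(−0.4502) = 0.6375; e^(−k₂t) = e^(−3.081) = 0.04593.
C_B = 0.0529×4.08/(0.362−0.0529) × (0.6375−0.04593) = 0.6983×0.5916 = 0.4131 mol/L.
Y_B = C_B/C_{A0} = 0.4131/4.08 = 0.101.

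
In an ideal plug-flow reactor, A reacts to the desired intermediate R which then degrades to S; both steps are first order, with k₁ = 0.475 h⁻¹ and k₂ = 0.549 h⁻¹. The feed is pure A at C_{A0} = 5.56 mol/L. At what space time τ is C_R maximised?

1.96 h

For first-order series the maximum of C_R occurs at τ_opt = ln(k₂/k₁)/(k₂−k₁).
= ln(0.549/0.475)/(0.549−0.475) = ln(1.156)/0.07400 = 0.1448/0.07400 = 1.96 h.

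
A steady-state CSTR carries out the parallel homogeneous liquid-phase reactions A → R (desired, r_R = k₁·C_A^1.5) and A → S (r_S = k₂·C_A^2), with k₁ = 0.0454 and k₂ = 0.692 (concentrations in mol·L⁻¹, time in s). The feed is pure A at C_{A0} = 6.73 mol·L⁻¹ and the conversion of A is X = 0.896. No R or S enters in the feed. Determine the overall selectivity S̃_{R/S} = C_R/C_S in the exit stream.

Exit C_A = C_{A0}(1−X) = 6.73×0.104 = 0.6999 mol·L⁻¹.
A CSTR operates uniformly at the exit composition, giving r_R = 0.02658 and r_S = 0.3390 (each k·C_A^n at C_A = 0.6999).
Overall selectivity = C_R/C_S = r_Rτ/(r_Sτ) = r_R/r_S = 0.0784.

0.0784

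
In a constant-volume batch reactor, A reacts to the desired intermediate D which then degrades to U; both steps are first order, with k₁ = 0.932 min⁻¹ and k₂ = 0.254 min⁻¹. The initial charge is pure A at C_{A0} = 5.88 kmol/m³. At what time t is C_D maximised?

The intermediate peaks when r₁ = r₂, i.e. k₁e^(−k₁t) = k₂e^(−k₂t), giving t_opt = ln(k₂/k₁)/(k₂−k₁).
= ln(0.254/0.932)/(0.254−0.932) = ln(0.2725)/-0.6780 = -1.300/-0.6780 = 1.92 min.

1.92 min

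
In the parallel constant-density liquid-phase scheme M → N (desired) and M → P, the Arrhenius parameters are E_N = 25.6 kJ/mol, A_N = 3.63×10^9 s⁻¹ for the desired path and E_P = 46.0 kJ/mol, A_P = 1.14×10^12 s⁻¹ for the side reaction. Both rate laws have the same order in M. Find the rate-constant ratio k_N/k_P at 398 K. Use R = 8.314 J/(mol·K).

Since both paths have the same order in M, the concentration cancels and S_{N/P} = k_N/k_P = (A_N/A_P)·exp[(E_P−E_N)/(RT)].
(E_P−E_N)/(RT) = (46.0−25.6)×10³/(8.314×398) = 20400/3309 = 6.165.
k_N/k_P = (3.63×10^9/1.14×10^12)·exp(6.165) = 0.003184 × 475.8 = 1.52.

1.52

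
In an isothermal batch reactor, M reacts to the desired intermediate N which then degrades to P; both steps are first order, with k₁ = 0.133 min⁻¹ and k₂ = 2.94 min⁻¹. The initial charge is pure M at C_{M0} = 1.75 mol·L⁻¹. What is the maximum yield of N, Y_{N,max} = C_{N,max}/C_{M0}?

For a first-order series the maximum intermediate yield is C_{N,max}/C_{M0} = (k₁/k₂)^[k₂/(k₂−k₁)].
= (0.133/2.94)^(2.94/(2.94−0.133)) = (0.04524)^(1.047) = 0.03907.

0.0391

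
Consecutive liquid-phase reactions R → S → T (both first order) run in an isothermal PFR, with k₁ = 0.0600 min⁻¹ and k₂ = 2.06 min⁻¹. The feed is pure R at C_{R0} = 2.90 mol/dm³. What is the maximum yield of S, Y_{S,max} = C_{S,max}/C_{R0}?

0.0262

At the optimum, C_{S,max}/C_{R0} = (k₁/k₂)^[k₂/(k₂−k₁)].
= (0.0600/2.06)^(2.06/(2.06−0.0600)) = (0.02913)^(1.030) = 0.02619.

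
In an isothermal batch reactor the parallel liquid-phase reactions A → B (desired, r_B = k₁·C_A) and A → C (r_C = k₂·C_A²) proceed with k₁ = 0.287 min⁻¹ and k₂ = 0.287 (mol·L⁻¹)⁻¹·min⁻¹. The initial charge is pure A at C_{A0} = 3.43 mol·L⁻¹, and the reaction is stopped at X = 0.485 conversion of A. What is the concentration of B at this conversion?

0.471 mol·L⁻¹

C_A = C_{A0}(1−X) = 1.766 mol·L⁻¹.
Along a PFR/batch, dC_B/dC_A = −r_B/(r_B+r_C) = −k₁/(k₁+k₂·C_A).
Integrating from C_{A0} to C_A: C_B = (0.287/0.287)·ln[(0.287+0.287·3.43)/(0.287+0.287·1.77)] = 1.000·ln(1.271/0.7940) = 0.4708 mol·L⁻¹.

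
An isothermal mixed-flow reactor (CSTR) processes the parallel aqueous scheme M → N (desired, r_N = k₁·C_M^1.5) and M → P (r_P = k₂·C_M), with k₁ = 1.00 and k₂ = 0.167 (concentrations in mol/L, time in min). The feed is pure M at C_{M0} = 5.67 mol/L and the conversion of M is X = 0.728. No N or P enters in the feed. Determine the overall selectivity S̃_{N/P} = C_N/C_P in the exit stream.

Exit C_M = C_{M0}(1−X) = 5.67×0.272 = 1.542 mol/L.
A CSTR operates uniformly at the exit composition, giving r_N = 1.915 and r_P = 0.2576 (each k·C_M^n at C_M = 1.542).
Overall selectivity = C_N/C_P = r_Nτ/(r_Pτ) = r_N/r_P = 7.44.

7.44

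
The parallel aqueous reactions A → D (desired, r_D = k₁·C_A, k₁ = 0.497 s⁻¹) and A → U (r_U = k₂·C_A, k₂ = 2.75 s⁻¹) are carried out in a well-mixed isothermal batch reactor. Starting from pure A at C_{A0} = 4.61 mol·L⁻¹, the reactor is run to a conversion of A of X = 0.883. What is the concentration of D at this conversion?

0.623 mol·L⁻¹

C_A = C_{A0}(1−X) = 0.5394 mol·L⁻¹.
Both paths are first order in A, so the instantaneous fraction to D is constant: dC_D/d(−C_A) = k₁/(k₁+k₂) = 0.1531.
C_D = 0.1531·(C_{A0}−C_A) = 0.1531×4.071 = 0.623 mol·L⁻¹.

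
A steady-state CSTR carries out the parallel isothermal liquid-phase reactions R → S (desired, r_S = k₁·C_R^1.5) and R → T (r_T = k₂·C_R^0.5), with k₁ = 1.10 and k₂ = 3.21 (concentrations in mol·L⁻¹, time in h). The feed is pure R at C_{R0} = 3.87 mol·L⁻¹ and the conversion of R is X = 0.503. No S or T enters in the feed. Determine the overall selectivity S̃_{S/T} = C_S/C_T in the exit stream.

Exit C_R = C_{R0}(1−X) = 3.87×0.497 = 1.923 mol·L⁻¹.
In a CSTR the entire volume is at exit conditions, so r_S = 1.10×1.923^1.5 = 2.934 and r_T = 3.21×1.923^0.5 = 4.452.
Overall selectivity = C_S/C_T = r_Sτ/(r_Tτ) = r_S/r_T = 0.659.

0.659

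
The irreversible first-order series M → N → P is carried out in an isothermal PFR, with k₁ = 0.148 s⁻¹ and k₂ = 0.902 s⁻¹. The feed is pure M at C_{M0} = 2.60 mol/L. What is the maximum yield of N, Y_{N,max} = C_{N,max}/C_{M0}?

0.115

Evaluating C_N at τ_opt = ln(k₂/k₁)/(k₂−k₁) gives C_{N,max}/C_{M0} = (k₁/k₂)^[k₂/(k₂−k₁)].
= (0.148/0.902)^(0.902/(0.902−0.148)) = (0.1641)^(1.196) = 0.1151.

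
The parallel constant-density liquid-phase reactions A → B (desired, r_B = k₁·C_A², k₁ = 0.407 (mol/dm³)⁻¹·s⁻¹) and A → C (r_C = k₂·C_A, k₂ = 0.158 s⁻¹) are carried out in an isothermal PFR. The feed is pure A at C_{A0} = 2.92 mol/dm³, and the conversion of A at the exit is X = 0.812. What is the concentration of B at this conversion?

C_A = C_{A0}(1−X) = 0.5490 mol/dm³.
Along a PFR/batch, dC_C/dC_A = −r_C/(r_B+r_C) = −k₂/(k₂+k₁·C_A).
Integrating from C_{A0} to C_A: C_C = (0.158/0.407)·ln[(0.158+0.407·2.92)/(0.158+0.407·0.549)] = 0.3882·ln(1.346/0.3814) = 0.4896 mol/dm³.
Then C_B = (C_{A0}−C_A) − C_C = 2.371 − 0.4896 = 1.881 mol/dm³.

1.88 mol/dm³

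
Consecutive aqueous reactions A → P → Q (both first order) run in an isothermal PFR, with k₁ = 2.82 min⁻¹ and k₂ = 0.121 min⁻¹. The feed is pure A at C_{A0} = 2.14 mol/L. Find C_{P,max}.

1.86 mol/L

At the optimum, C_{P,max}/C_{A0} = (k₁/k₂)^[k₂/(k₂−k₁)].
= (2.82/0.121)^(0.121/(0.121−2.82)) = (23.31)^(-0.04483) = 0.8683.
C_{P,max} = 0.8683×2.14 = 1.86 mol/L.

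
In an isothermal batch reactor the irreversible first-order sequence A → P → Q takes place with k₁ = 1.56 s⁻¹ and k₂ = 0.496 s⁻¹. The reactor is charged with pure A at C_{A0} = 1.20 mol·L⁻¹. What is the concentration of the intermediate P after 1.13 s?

0.703 mol·L⁻¹

Solving the coupled first-order balances gives C_P(t) = [k₁/(k₂−k₁)]·C_{A0}·(e^(−k₁t) − e^(−k₂t)).
e^(−k₁t) = e^(−1.56×1.13) = e^(−1.763) = 0.1716; e^(−k₂t) = e^(−0.5605) = 0.5709.
C_P = 1.56×1.20/(0.496−1.56) × (0.1716−0.5709) = (-1.759)×(-0.3994) = 0.7027 mol·L⁻¹.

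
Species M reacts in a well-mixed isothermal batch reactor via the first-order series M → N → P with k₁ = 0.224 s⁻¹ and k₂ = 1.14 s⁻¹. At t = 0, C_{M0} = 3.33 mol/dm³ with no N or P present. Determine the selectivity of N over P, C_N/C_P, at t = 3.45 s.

0.251

Solving the coupled first-order balances gives C_N(t) = [k₁/(k₂−k₁)]·C_{M0}·(e^(−k₁t) − e^(−k₂t)).
e^(−k₁t) = e^(−0.224×3.45) = e^(−0.7728) = 0.4617; e^(−k₂t) = e^(−3.933) = 0.01958.
C_N = 0.224×3.33/(1.14−0.224) × (0.4617−0.01958) = 0.8143×0.4421 = 0.3600 mol/dm³.
C_M = C_{M0}e^(−k₁t) = 1.538 mol/dm³, so C_P = C_{M0}−C_M−C_N = 1.432 mol/dm³; C_N/C_P = 0.251.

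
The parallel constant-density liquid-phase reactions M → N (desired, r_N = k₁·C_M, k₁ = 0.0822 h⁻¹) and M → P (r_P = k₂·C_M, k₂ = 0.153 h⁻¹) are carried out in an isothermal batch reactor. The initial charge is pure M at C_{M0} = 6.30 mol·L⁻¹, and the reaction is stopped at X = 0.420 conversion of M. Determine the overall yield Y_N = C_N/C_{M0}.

0.147

C_M = C_{M0}(1−X) = 3.654 mol·L⁻¹.
Both paths are first order in M, so the instantaneous fraction to N is constant: dC_N/d(−C_M) = k₁/(k₁+k₂) = 0.3495.
C_N = 0.3495·(C_{M0}−C_M) = 0.3495×2.646 = 0.925 mol·L⁻¹.
Y_N = C_N/C_{M0} = 0.9247/6.30 = 0.147.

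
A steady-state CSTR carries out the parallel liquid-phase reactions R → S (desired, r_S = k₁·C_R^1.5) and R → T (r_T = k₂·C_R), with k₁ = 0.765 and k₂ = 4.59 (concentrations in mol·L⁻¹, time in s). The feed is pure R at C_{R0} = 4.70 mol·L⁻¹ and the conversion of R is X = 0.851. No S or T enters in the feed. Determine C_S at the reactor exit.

Exit C_R = C_{R0}(1−X) = 4.70×0.149 = 0.7003 mol·L⁻¹.
A CSTR operates uniformly at the exit composition, giving r_S = 0.4483 and r_T = 3.214 (each k·C_R^n at C_R = 0.7003).
Fraction of consumed R going to S: r_S/(r_S+r_T) = 0.1224.
C_S = 0.1224·C_{R0}·X = 0.1224×4.70×0.851 = 0.490 mol·L⁻¹.

0.490 mol·L⁻¹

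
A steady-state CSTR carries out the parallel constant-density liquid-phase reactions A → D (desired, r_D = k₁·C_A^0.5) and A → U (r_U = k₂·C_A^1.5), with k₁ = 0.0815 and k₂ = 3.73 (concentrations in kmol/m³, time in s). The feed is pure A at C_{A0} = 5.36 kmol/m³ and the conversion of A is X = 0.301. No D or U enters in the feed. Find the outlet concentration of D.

Exit C_A = C_{A0}(1−X) = 5.36×0.699 = 3.747 kmol/m³.
A CSTR operates uniformly at the exit composition, giving r_D = 0.1578 and r_U = 27.05 (each k·C_A^n at C_A = 3.747).
Fraction of consumed A going to D: r_D/(r_D+r_U) = 0.005798.
C_D = 0.005798·C_{A0}·X = 0.005798×5.36×0.301 = 0.00935 kmol/m³.

0.00935 kmol/m³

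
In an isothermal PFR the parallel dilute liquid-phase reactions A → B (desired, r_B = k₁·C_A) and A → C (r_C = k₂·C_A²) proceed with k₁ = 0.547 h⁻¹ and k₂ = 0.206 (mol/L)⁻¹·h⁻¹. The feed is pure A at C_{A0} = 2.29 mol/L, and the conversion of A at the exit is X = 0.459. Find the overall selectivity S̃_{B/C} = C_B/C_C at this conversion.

1.52

C_A = C_{A0}(1−X) = 1.239 mol/L.
Along a PFR/batch, dC_B/dC_A = −r_B/(r_B+r_C) = −k₁/(k₁+k₂·C_A).
Integrating from C_{A0} to C_A: C_B = (0.547/0.206)·ln[(0.547+0.206·2.29)/(0.547+0.206·1.24)] = 2.655·ln(1.019/0.8022) = 0.6345 mol/L.
C_C = (C_{A0}−C_A)−C_B = 0.4166 mol/L; S̃_{B/C} = 0.6345/0.4166 = 1.52.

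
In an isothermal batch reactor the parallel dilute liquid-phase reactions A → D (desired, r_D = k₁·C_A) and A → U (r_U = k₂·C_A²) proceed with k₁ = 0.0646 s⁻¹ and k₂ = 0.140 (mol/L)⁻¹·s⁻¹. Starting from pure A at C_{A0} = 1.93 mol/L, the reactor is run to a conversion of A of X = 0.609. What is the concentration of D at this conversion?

C_A = C_{A0}(1−X) = 0.7546 mol/L.
Along a PFR/batch, dC_D/dC_A = −r_D/(r_D+r_U) = −k₁/(k₁+k₂·C_A).
Integrating from C_{A0} to C_A: C_D = (0.0646/0.140)·ln[(0.0646+0.140·1.93)/(0.0646+0.140·0.755)] = 0.4614·ln(0.3348/0.1702) = 0.3121 mol/L.

0.312 mol/L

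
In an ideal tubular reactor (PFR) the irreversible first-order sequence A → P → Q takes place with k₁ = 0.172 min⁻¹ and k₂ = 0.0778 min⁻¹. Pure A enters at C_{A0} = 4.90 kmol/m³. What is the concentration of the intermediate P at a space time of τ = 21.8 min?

1.43 kmol/m³

For first-order series with pure A initially, C_P(τ) = k₁C_{A0}/(k₂−k₁)·(e^(−k₁τ) − e^(−k₂τ)).
e^(−k₁τ) = e^(−0.172×21.8) = e^(−3.750) = 0.02353; e^(−k₂τ) = e^(−1.696) = 0.1834.
C_P = 0.172×4.90/(0.0778−0.172) × (0.02353−0.1834) = (-8.947)×(-0.1599) = 1.430 kmol/m³.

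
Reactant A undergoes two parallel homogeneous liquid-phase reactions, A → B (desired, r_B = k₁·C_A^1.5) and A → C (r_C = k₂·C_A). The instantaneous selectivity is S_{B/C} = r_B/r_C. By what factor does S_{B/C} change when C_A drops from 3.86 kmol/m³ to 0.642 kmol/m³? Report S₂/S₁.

0.408

S_{B/C} = (k₁/k₂)·C_A^0.5, so S₂/S₁ = (C_{A,2}/C_{A,1})^0.5.
= (0.642/3.86)^0.5 = (0.1663)^0.5 = 0.408.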